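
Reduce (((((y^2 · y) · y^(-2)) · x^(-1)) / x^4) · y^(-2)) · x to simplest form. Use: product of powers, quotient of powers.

(((((y^2 · y) · y^(-2)) · x^(-1)) / x^4) · y^(-2)) · x
= ((((y^3 · y^(-2)) · x^(-1)) / x^4) · y^(-2)) · x    [product of powers]
= (((y · x^(-1)) / x^4) · y^(-2)) · x    [product of powers]
= x^(-4)y^(-1)    [quotient of powers; product of powers]

x^(-4)y^(-1)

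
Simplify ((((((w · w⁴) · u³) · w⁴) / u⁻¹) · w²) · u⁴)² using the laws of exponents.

((((((w · w⁴) · u³) · w⁴) / u⁻¹) · w²) · u⁴)²
= ((((((w · w⁴) · u³) · w⁴) / u⁻¹) · w²)²) · ((u⁴)²)    [power of a product]
= ((((((w · w⁴) · u³) · w⁴) / u⁻¹)²) · ((w²)²)) · ((u⁴)²)    [power of a product]
= ((((((w · w⁴) · u³) · w⁴)²) / ((u⁻¹)²)) · ((w²)²)) · ((u⁴)²)    [power of a quotient]
= ((((((w · w⁴) · u³)²) · ((w⁴)²)) / ((u⁻¹)²)) · ((w²)²)) · ((u⁴)²)    [power of a product]
= ((((((w · w⁴)²) · ((u³)²)) · ((w⁴)²)) / ((u⁻¹)²)) · ((w²)²)) · ((u⁴)²)    [power of a product]
= ((((((w²) · ((w⁴)²)) · ((u³)²)) · ((w⁴)²)) / ((u⁻¹)²)) · ((w²)²)) · ((u⁴)²)    [power of a product]
= (((((w² · w⁸) · ((u³)²)) · ((w⁴)²)) / ((u⁻¹)²)) · ((w²)²)) · ((u⁴)²)    [power of a power]
= ((((w¹⁰ · ((u³)²)) · ((w⁴)²)) / ((u⁻¹)²)) · ((w²)²)) · ((u⁴)²)    [product of powers]
= ((((w¹⁰ · u⁶) · ((w⁴)²)) / ((u⁻¹)²)) · ((w²)²)) · ((u⁴)²)    [power of a power]
= ((((w¹⁰ · u⁶) · w⁸) / ((u⁻¹)²)) · ((w²)²)) · ((u⁴)²)    [power of a power]
= ((((w¹⁰ · u⁶) · w⁸) / u⁻²) · ((w²)²)) · ((u⁴)²)    [power of a power]
= ((((w¹⁰ · u⁶) · w⁸) / u⁻²) · w⁴) · ((u⁴)²)    [power of a power]
= ((((w¹⁰ · u⁶) · w⁸) / u⁻²) · w⁴) · u⁸    [power of a power]
= u¹⁶w²²    [quotient of powers; product of powers]

u¹⁶w²²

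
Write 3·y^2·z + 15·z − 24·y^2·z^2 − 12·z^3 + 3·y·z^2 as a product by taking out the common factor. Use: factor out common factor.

3·y^2·z + 15·z − 24·y^2·z^2 − 12·z^3 + 3·y·z^2
= 3(y^2·z + 5·z − 8·y^2·z^2 − 4·z^3 + y·z^2)    [factor out 3]
= 3·z(y^2 + 5 − 8·y^2·z − 4·z^2 + y·z)    [factor out z]

3·z(y^2 + 5 − 8·y^2·z − 4·z^2 + y·z)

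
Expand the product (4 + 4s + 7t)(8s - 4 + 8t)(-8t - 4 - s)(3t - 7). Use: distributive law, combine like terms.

(4 + 4s + 7t)(8s - 4 + 8t)(-8t - 4 - s)(3t - 7)
= (32s - 16 + 32t + 32s² - 16s + 32st + 56st - 28t + 56t²)(-8t - 4 - s)(3t - 7)    [distributive law]
= (16s - 16 + 4t + 32s² + 88st + 56t²)(-8t - 4 - s)(3t - 7)    [combine like terms]
= (-128st - 64s - 16s² + 128t + 64 + 16s - 32t² - 16t - 4st - 256s²t - 128s² - 32s³ - 704st² - 352st - 88s²t - 448t³ - 224t² - 56st²)(3t - 7)    [distributive law]
= (-484st - 48s - 144s² + 112t + 64 - 256t² - 344s²t - 32s³ - 760st² - 448t³)(3t - 7)    [combine like terms]
= -1452st² + 3388st - 144st + 336s - 432s²t + 1008s² + 336t² - 784t + 192t - 448 - 768t³ + 1792t² - 1032s²t² + 2408s²t - 96s³t + 224s³ - 2280st³ + 5320st² - 1344t⁴ + 3136t³    [distributive law]
= 3868st² + 3244st + 336s + 1976s²t + 1008s² + 2128t² - 592t - 448 + 2368t³ - 1032s²t² - 96s³t + 224s³ - 2280st³ - 1344t⁴    [combine like terms]

3868st² + 3244st + 336s + 1976s²t + 1008s² + 2128t² - 592t - 448 + 2368t³ - 1032s²t² - 96s³t + 224s³ - 2280st³ - 1344t⁴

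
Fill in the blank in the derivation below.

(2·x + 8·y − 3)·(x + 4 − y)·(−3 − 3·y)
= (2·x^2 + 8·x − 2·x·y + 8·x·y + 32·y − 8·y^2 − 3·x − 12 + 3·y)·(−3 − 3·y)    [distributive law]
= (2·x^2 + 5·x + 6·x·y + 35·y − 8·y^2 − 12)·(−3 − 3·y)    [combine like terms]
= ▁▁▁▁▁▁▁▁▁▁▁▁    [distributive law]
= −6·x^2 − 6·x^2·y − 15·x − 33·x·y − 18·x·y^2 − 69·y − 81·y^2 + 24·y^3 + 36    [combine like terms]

By distributive law:

−6·x^2 − 6·x^2·y − 15·x − 15·x·y − 18·x·y − 18·x·y^2 − 105·y − 105·y^2 + 24·y^2 + 24·y^3 + 36 + 36·y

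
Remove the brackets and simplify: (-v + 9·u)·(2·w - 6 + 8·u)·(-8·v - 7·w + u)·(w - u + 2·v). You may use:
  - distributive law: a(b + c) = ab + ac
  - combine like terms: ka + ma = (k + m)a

(-v + 9·u)·(2·w - 6 + 8·u)·(-8·v - 7·w + u)·(w - u + 2·v)
= (-2·v·w + 6·v - 8·u·v + 18·u·w - 54·u + 72·u^2)·(-8·v - 7·w + u)·(w - u + 2·v)    [distributive law]
= (16·v^2·w + 14·v·w^2 - 2·u·v·w - 48·v^2 - 42·v·w + 6·u·v + 64·u·v^2 + 56·u·v·w - 8·u^2·v - 144·u·v·w - 126·u·w^2 + 18·u^2·w + 432·u·v + 378·u·w - 54·u^2 - 576·u^2·v - 504·u^2·w + 72·u^3)·(w - u + 2·v)    [distributive law]
= (16·v^2·w + 14·v·w^2 - 90·u·v·w - 48·v^2 - 42·v·w + 438·u·v + 64·u·v^2 - 584·u^2·v - 126·u·w^2 - 486·u^2·w + 378·u·w - 54·u^2 + 72·u^3)·(w - u + 2·v)    [combine like terms]
= 16·v^2·w^2 - 16·u·v^2·w + 32·v^3·w + 14·v·w^3 - 14·u·v·w^2 + 28·v^2·w^2 - 90·u·v·w^2 + 90·u^2·v·w - 180·u·v^2·w - 48·v^2·w + 48·u·v^2 - 96·v^3 - 42·v·w^2 + 42·u·v·w - 84·v^2·w + 438·u·v·w - 438·u^2·v + 876·u·v^2 + 64·u·v^2·w - 64·u^2·v^2 + 128·u·v^3 - 584·u^2·v·w + 584·u^3·v - 1168·u^2·v^2 - 126·u·w^3 + 126·u^2·w^2 - 252·u·v·w^2 - 486·u^2·w^2 + 486·u^3·w - 972·u^2·v·w + 378·u·w^2 - 378·u^2·w + 756·u·v·w - 54·u^2·w + 54·u^3 - 108·u^2·v + 72·u^3·w - 72·u^4 + 144·u^3·v    [distributive law]
= 44·v^2·w^2 - 132·u·v^2·w + 32·v^3·w + 14·v·w^3 - 356·u·v·w^2 - 1466·u^2·v·w - 132·v^2·w + 924·u·v^2 - 96·v^3 - 42·v·w^2 + 1236·u·v·w - 546·u^2·v - 1232·u^2·v^2 + 128·u·v^3 + 728·u^3·v - 126·u·w^3 - 360·u^2·w^2 + 558·u^3·w + 378·u·w^2 - 432·u^2·w + 54·u^3 - 72·u^4    [combine like terms]

44·v^2·w^2 - 132·u·v^2·w + 32·v^3·w + 14·v·w^3 - 356·u·v·w^2 - 1466·u^2·v·w - 132·v^2·w + 924·u·v^2 - 96·v^3 - 42·v·w^2 + 1236·u·v·w - 546·u^2·v - 1232·u^2·v^2 + 128·u·v^3 + 728·u^3·v - 126·u·w^3 - 360·u^2·w^2 + 558·u^3·w + 378·u·w^2 - 432·u^2·w + 54·u^3 - 72·u^4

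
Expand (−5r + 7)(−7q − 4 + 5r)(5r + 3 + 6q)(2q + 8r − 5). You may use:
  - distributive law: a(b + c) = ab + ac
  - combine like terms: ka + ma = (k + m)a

(−5r + 7)(−7q − 4 + 5r)(5r + 3 + 6q)(2q + 8r − 5)
= (35qr + 20r − 25r² − 49q − 28 + 35r)(5r + 3 + 6q)(2q + 8r − 5)    [distributive law]
= (35qr + 55r − 25r² − 49q − 28)(5r + 3 + 6q)(2q + 8r − 5)    [combine like terms]
= (175qr² + 105qr + 210q²r + 275r² + 165r + 330qr − 125r³ − 75r² − 150qr² − 245qr − 147q − 294q² − 140r − 84 − 168q)(2q + 8r − 5)    [distributive law]
= (25qr² + 190qr + 210q²r + 200r² + 25r − 125r³ − 315q − 294q² − 84)(2q + 8r − 5)    [combine like terms]
= 50q²r² + 200qr³ − 125qr² + 380q²r + 1520qr² − 950qr + 420q³r + 1680q²r² − 1050q²r + 400qr² + 1600r³ − 1000r² + 50qr + 200r² − 125r − 250qr³ − 1000r⁴ + 625r³ − 630q² − 2520qr + 1575q − 588q³ − 2352q²r + 1470q² − 168q − 672r + 420    [distributive law]
= 1730q²r² − 50qr³ + 1795qr² − 3022q²r − 3420qr + 420q³r + 2225r³ − 800r² − 797r − 1000r⁴ + 840q² + 1407q − 588q³ + 420    [combine like terms]

1730q²r² − 50qr³ + 1795qr² − 3022q²r − 3420qr + 420q³r + 2225r³ − 800r² − 797r − 1000r⁴ + 840q² + 1407q − 588q³ + 420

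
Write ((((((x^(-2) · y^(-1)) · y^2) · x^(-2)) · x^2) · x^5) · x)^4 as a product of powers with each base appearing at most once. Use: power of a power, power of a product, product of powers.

((((((x^(-2) · y^(-1)) · y^2) · x^(-2)) · x^2) · x^5) · x)^4
= ((((((x^(-2) · y^(-1)) · y^2) · x^(-2)) · x^2) · x^5)^4) · (x^4)    [power of a product]
= ((((((x^(-2) · y^(-1)) · y^2) · x^(-2)) · x^2)^4) · ((x^5)^4)) · (x^4)    [power of a product]
= ((((((x^(-2) · y^(-1)) · y^2) · x^(-2))^4) · ((x^2)^4)) · ((x^5)^4)) · (x^4)    [power of a product]
= ((((((x^(-2) · y^(-1)) · y^2)^4) · ((x^(-2))^4)) · ((x^2)^4)) · ((x^5)^4)) · (x^4)    [power of a product]
= ((((((x^(-2) · y^(-1))^4) · ((y^2)^4)) · ((x^(-2))^4)) · ((x^2)^4)) · ((x^5)^4)) · (x^4)    [power of a product]
= (((((((x^(-2))^4) · ((y^(-1))^4)) · ((y^2)^4)) · ((x^(-2))^4)) · ((x^2)^4)) · ((x^5)^4)) · (x^4)    [power of a product]
= (((((x^(-8) · ((y^(-1))^4)) · ((y^2)^4)) · ((x^(-2))^4)) · ((x^2)^4)) · ((x^5)^4)) · (x^4)    [power of a power]
= (((((x^(-8) · y^(-4)) · ((y^2)^4)) · ((x^(-2))^4)) · ((x^2)^4)) · ((x^5)^4)) · (x^4)    [power of a power]
= (((((x^(-8) · y^(-4)) · y^8) · ((x^(-2))^4)) · ((x^2)^4)) · ((x^5)^4)) · (x^4)    [power of a power]
= (((((x^(-8) · y^(-4)) · y^8) · x^(-8)) · ((x^2)^4)) · ((x^5)^4)) · (x^4)    [power of a power]
= (((((x^(-8) · y^(-4)) · y^8) · x^(-8)) · x^8) · ((x^5)^4)) · (x^4)    [power of a power]
= (((((x^(-8) · y^(-4)) · y^8) · x^(-8)) · x^8) · x^20) · (x^4)    [power of a power]
= x^16y^4    [product of powers]

x^16y^4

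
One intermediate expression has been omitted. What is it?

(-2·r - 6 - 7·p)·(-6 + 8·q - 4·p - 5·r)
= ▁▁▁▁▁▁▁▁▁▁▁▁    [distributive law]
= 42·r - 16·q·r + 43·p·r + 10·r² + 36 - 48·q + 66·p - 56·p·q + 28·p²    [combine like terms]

After distributive law, the bracketed line is:

12·r - 16·q·r + 8·p·r + 10·r² + 36 - 48·q + 24·p + 30·r + 42·p - 56·p·q + 28·p² + 35·p·r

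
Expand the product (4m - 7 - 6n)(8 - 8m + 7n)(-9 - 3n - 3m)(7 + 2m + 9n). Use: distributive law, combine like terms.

-3360m - 1080m² - 8133mn - 2022m²n - 5289mn² + 720m³ + 600m³n - 1392m²n² + 192m⁴ - 666mn³ + 3528 + 11823n + 14052n² + 6903n³ + 1134n⁴

(4m - 7 - 6n)(8 - 8m + 7n)(-9 - 3n - 3m)(7 + 2m + 9n)
= (32m - 32m² + 28mn - 56 + 56m - 49n - 48n + 48mn - 42n²)(-9 - 3n - 3m)(7 + 2m + 9n)    [distributive law]
= (88m - 32m² + 76mn - 56 - 97n - 42n²)(-9 - 3n - 3m)(7 + 2m + 9n)    [combine like terms]
= (-792m - 264mn - 264m² + 288m² + 96m²n + 96m³ - 684mn - 228mn² - 228m²n + 504 + 168n + 168m + 873n + 291n² + 291mn + 378n² + 126n³ + 126mn²)(7 + 2m + 9n)    [distributive law]
= (-624m - 657mn + 24m² - 132m²n + 96m³ - 102mn² + 504 + 1041n + 669n² + 126n³)(7 + 2m + 9n)    [combine like terms]
= -4368m - 1248m² - 5616mn - 4599mn - 1314m²n - 5913mn² + 168m² + 48m³ + 216m²n - 924m²n - 264m³n - 1188m²n² + 672m³ + 192m⁴ + 864m³n - 714mn² - 204m²n² - 918mn³ + 3528 + 1008m + 4536n + 7287n + 2082mn + 9369n² + 4683n² + 1338mn² + 6021n³ + 882n³ + 252mn³ + 1134n⁴    [distributive law]
= -3360m - 1080m² - 8133mn - 2022m²n - 5289mn² + 720m³ + 600m³n - 1392m²n² + 192m⁴ - 666mn³ + 3528 + 11823n + 14052n² + 6903n³ + 1134n⁴    [combine like terms]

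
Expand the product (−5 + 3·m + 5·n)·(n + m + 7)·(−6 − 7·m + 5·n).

−355·n − 178·m·n + 120·n^2 + 149·m − 130·m^2 + 210 − 41·m^2·n + 5·m·n^2 − 21·m^3 + 25·n^3

(−5 + 3·m + 5·n)·(n + m + 7)·(−6 − 7·m + 5·n)
= (−5·n − 5·m − 35 + 3·m·n + 3·m^2 + 21·m + 5·n^2 + 5·m·n + 35·n)·(−6 − 7·m + 5·n)    [distributive law]
= (30·n + 16·m − 35 + 8·m·n + 3·m^2 + 5·n^2)·(−6 − 7·m + 5·n)    [combine like terms]
= −180·n − 210·m·n + 150·n^2 − 96·m − 112·m^2 + 80·m·n + 210 + 245·m − 175·n − 48·m·n − 56·m^2·n + 40·m·n^2 − 18·m^2 − 21·m^3 + 15·m^2·n − 30·n^2 − 35·m·n^2 + 25·n^3    [distributive law]
= −355·n − 178·m·n + 120·n^2 + 149·m − 130·m^2 + 210 − 41·m^2·n + 5·m·n^2 − 21·m^3 + 25·n^3    [combine like terms]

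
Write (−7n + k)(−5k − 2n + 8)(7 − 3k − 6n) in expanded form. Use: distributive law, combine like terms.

(−7n + k)(−5k − 2n + 8)(7 − 3k − 6n)
= (35kn + 14n^2 − 56n − 5k^2 − 2kn + 8k)(7 − 3k − 6n)    [distributive law]
= (33kn + 14n^2 − 56n − 5k^2 + 8k)(7 − 3k − 6n)    [combine like terms]
= 231kn − 99k^2n − 198kn^2 + 98n^2 − 42kn^2 − 84n^3 − 392n + 168kn + 336n^2 − 35k^2 + 15k^3 + 30k^2n + 56k − 24k^2 − 48kn    [distributive law]
= 351kn − 69k^2n − 240kn^2 + 434n^2 − 84n^3 − 392n − 59k^2 + 15k^3 + 56k    [combine like terms]

351kn − 69k^2n − 240kn^2 + 434n^2 − 84n^3 − 392n − 59k^2 + 15k^3 + 56k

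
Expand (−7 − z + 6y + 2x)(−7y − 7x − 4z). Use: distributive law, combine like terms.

(−7 − z + 6y + 2x)(−7y − 7x − 4z)
= 49y + 49x + 28z + 7yz + 7xz + 4z^2 − 42y^2 − 42xy − 24yz − 14xy − 14x^2 − 8xz    [distributive law]
= 49y + 49x + 28z − 17yz − xz + 4z^2 − 42y^2 − 56xy − 14x^2    [combine like terms]

49y + 49x + 28z − 17yz − xz + 4z^2 − 42y^2 − 56xy − 14x^2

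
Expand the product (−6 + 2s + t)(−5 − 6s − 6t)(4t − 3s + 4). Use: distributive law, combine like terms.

244t + 14s + 120 − 61st − 126s² + 100t² + 6s²t + 36s³ − 54st² − 24t³

(−6 + 2s + t)(−5 − 6s − 6t)(4t − 3s + 4)
= (30 + 36s + 36t − 10s − 12s² − 12st − 5t − 6st − 6t²)(4t − 3s + 4)    [distributive law]
= (30 + 26s + 31t − 12s² − 18st − 6t²)(4t − 3s + 4)    [combine like terms]
= 120t − 90s + 120 + 104st − 78s² + 104s + 124t² − 93st + 124t − 48s²t + 36s³ − 48s² − 72st² + 54s²t − 72st − 24t³ + 18st² − 24t²    [distributive law]
= 244t + 14s + 120 − 61st − 126s² + 100t² + 6s²t + 36s³ − 54st² − 24t³    [combine like terms]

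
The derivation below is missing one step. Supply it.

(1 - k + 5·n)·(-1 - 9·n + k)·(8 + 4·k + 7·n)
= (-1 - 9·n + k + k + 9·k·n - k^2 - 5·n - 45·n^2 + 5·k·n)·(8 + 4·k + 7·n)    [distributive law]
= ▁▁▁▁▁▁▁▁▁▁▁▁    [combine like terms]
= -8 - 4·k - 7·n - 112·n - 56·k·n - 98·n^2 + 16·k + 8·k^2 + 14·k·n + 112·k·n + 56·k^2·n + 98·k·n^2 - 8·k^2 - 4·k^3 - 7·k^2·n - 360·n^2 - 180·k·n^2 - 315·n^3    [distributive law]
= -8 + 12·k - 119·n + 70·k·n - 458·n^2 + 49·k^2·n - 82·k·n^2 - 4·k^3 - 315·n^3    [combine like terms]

By combine like terms:

(-1 - 14·n + 2·k + 14·k·n - k^2 - 45·n^2)·(8 + 4·k + 7·n)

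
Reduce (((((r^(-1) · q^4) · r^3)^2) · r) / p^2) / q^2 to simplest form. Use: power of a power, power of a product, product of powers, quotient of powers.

(((((r^(-1) · q^4) · r^3)^2) · r) / p^2) / q^2
= (((((r^(-1) · q^4)^2) · ((r^3)^2)) · r) / p^2) / q^2    [power of a product]
= ((((((r^(-1))^2) · ((q^4)^2)) · ((r^3)^2)) · r) / p^2) / q^2    [power of a product]
= ((((r^(-2) · ((q^4)^2)) · ((r^3)^2)) · r) / p^2) / q^2    [power of a power]
= ((((r^(-2) · q^8) · ((r^3)^2)) · r) / p^2) / q^2    [power of a power]
= ((((r^(-2) · q^8) · r^6) · r) / p^2) / q^2    [power of a power]
= p^(-2)q^6r^5    [quotient of powers; product of powers]

p^(-2)q^6r^5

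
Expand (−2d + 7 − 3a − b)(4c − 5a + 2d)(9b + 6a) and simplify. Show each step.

−72bcd − 48acd + 24abd + 24a^2d − 36bd^2 − 24ad^2 + 252bc + 168ac − 315ab − 210a^2 + 126bd + 84ad − 132abc − 72a^2c + 165a^2b + 90a^3 − 36b^2c + 45ab^2 − 18b^2d

(−2d + 7 − 3a − b)(4c − 5a + 2d)(9b + 6a)
= (−8cd + 10ad − 4d^2 + 28c − 35a + 14d − 12ac + 15a^2 − 6ad − 4bc + 5ab − 2bd)(9b + 6a)    [distributive law]
= (−8cd + 4ad − 4d^2 + 28c − 35a + 14d − 12ac + 15a^2 − 4bc + 5ab − 2bd)(9b + 6a)    [combine like terms]
= −72bcd − 48acd + 36abd + 24a^2d − 36bd^2 − 24ad^2 + 252bc + 168ac − 315ab − 210a^2 + 126bd + 84ad − 108abc − 72a^2c + 135a^2b + 90a^3 − 36b^2c − 24abc + 45ab^2 + 30a^2b − 18b^2d − 12abd    [distributive law]
= −72bcd − 48acd + 24abd + 24a^2d − 36bd^2 − 24ad^2 + 252bc + 168ac − 315ab − 210a^2 + 126bd + 84ad − 132abc − 72a^2c + 165a^2b + 90a^3 − 36b^2c + 45ab^2 − 18b^2d    [combine like terms]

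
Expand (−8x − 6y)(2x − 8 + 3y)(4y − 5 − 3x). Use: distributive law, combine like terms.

44x^2y − 112x^2 + 48x^3 + 292xy − 320x − 90xy^2 + 282y^2 − 240y − 72y^3

(−8x − 6y)(2x − 8 + 3y)(4y − 5 − 3x)
= (−16x^2 + 64x − 24xy − 12xy + 48y − 18y^2)(4y − 5 − 3x)    [distributive law]
= (−16x^2 + 64x − 36xy + 48y − 18y^2)(4y − 5 − 3x)    [combine like terms]
= −64x^2y + 80x^2 + 48x^3 + 256xy − 320x − 192x^2 − 144xy^2 + 180xy + 108x^2y + 192y^2 − 240y − 144xy − 72y^3 + 90y^2 + 54xy^2    [distributive law]
= 44x^2y − 112x^2 + 48x^3 + 292xy − 320x − 90xy^2 + 282y^2 − 240y − 72y^3    [combine like terms]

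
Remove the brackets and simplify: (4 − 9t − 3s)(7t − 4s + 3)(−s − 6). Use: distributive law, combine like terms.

−91st − 6t − 47s² + 138s − 72 + 63st² + 378t² − 15s²t − 12s³

(4 − 9t − 3s)(7t − 4s + 3)(−s − 6)
= (28t − 16s + 12 − 63t² + 36st − 27t − 21st + 12s² − 9s)(−s − 6)    [distributive law]
= (t − 25s + 12 − 63t² + 15st + 12s²)(−s − 6)    [combine like terms]
= −st − 6t + 25s² + 150s − 12s − 72 + 63st² + 378t² − 15s²t − 90st − 12s³ − 72s²    [distributive law]
= −91st − 6t − 47s² + 138s − 72 + 63st² + 378t² − 15s²t − 12s³    [combine like terms]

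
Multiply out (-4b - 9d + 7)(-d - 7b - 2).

67bd + 28b^2 - 41b + 9d^2 + 11d - 14

(-4b - 9d + 7)(-d - 7b - 2)
= 4bd + 28b^2 + 8b + 9d^2 + 63bd + 18d - 7d - 49b - 14    [distributive law]
= 67bd + 28b^2 - 41b + 9d^2 + 11d - 14    [combine like terms]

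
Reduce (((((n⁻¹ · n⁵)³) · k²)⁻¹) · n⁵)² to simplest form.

k⁻⁴n⁻¹⁴

(((((n⁻¹ · n⁵)³) · k²)⁻¹) · n⁵)²
= (((((n⁻¹ · n⁵)³) · k²)⁻¹)²) · ((n⁵)²)    [power of a product]
= ((((n⁻¹ · n⁵)³) · k²)⁻²) · ((n⁵)²)    [power of a power]
= ((((n⁻¹ · n⁵)³)⁻²) · ((k²)⁻²)) · ((n⁵)²)    [power of a product]
= (((n⁻¹ · n⁵)⁻⁶) · ((k²)⁻²)) · ((n⁵)²)    [power of a power]
= ((((n⁻¹)⁻⁶) · ((n⁵)⁻⁶)) · ((k²)⁻²)) · ((n⁵)²)    [power of a product]
= ((n⁶ · ((n⁵)⁻⁶)) · ((k²)⁻²)) · ((n⁵)²)    [power of a power]
= ((n⁶ · n⁻³⁰) · ((k²)⁻²)) · ((n⁵)²)    [power of a power]
= (n⁻²⁴ · ((k²)⁻²)) · ((n⁵)²)    [product of powers]
= (n⁻²⁴ · k⁻⁴) · ((n⁵)²)    [power of a power]
= (n⁻²⁴ · k⁻⁴) · n¹⁰    [power of a power]
= k⁻⁴n⁻¹⁴    [product of powers]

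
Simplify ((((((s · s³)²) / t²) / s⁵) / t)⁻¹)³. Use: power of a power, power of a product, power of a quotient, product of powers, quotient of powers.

((((((s · s³)²) / t²) / s⁵) / t)⁻¹)³
= (((((s · s³)²) / t²) / s⁵) / t)⁻³    [power of a power]
= (((((s · s³)²) / t²) / s⁵)⁻³) / (t⁻³)    [power of a quotient]
= (((((s · s³)²) / t²)⁻³) / ((s⁵)⁻³)) / (t⁻³)    [power of a quotient]
= (((((s · s³)²)⁻³) / ((t²)⁻³)) / ((s⁵)⁻³)) / (t⁻³)    [power of a quotient]
= ((((s · s³)⁻⁶) / ((t²)⁻³)) / ((s⁵)⁻³)) / (t⁻³)    [power of a power]
= ((((s⁻⁶) · ((s³)⁻⁶)) / ((t²)⁻³)) / ((s⁵)⁻³)) / (t⁻³)    [power of a product]
= (((s⁻⁶ · s⁻¹⁸) / ((t²)⁻³)) / ((s⁵)⁻³)) / (t⁻³)    [power of a power]
= ((s⁻²⁴ / ((t²)⁻³)) / ((s⁵)⁻³)) / (t⁻³)    [product of powers]
= ((s⁻²⁴ / t⁻⁶) / ((s⁵)⁻³)) / (t⁻³)    [power of a power]
= ((s⁻²⁴ / t⁻⁶) / s⁻¹⁵) / (t⁻³)    [power of a power]
= s⁻⁹t⁹    [quotient of powers; product of powers]

s⁻⁹t⁹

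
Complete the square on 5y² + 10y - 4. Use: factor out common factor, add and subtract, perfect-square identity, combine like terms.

5(y + 1)² - 9

5y² + 10y - 4
= 5(y² + 2y) - 4    [factor out 5 from the y-terms]
= 5(y² + 2y + 1 - 1) - 4    [add and subtract 1 inside the bracket]
= 5(y + 1)² - 5 - 4    [perfect-square identity]
= 5(y + 1)² - 9    [combine constants]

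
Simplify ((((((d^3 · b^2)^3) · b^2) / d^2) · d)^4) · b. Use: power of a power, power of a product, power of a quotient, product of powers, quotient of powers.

b^33·d^32

((((((d^3 · b^2)^3) · b^2) / d^2) · d)^4) · b
= ((((((d^3 · b^2)^3) · b^2) / d^2)^4) · (d^4)) · b    [power of a product]
= ((((((d^3 · b^2)^3) · b^2)^4) / ((d^2)^4)) · (d^4)) · b    [power of a quotient]
= ((((((d^3 · b^2)^3)^4) · ((b^2)^4)) / ((d^2)^4)) · (d^4)) · b    [power of a product]
= (((((d^3 · b^2)^12) · ((b^2)^4)) / ((d^2)^4)) · (d^4)) · b    [power of a power]
= ((((((d^3)^12) · ((b^2)^12)) · ((b^2)^4)) / ((d^2)^4)) · (d^4)) · b    [power of a product]
= ((((d^36 · ((b^2)^12)) · ((b^2)^4)) / ((d^2)^4)) · (d^4)) · b    [power of a power]
= ((((d^36 · b^24) · ((b^2)^4)) / ((d^2)^4)) · (d^4)) · b    [power of a power]
= ((((d^36 · b^24) · b^8) / ((d^2)^4)) · (d^4)) · b    [power of a power]
= ((((d^36 · b^24) · b^8) / d^8) · (d^4)) · b    [power of a power]
= b^33·d^32    [quotient of powers; product of powers]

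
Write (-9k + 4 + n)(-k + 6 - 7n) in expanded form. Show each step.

(-9k + 4 + n)(-k + 6 - 7n)
= 9k² - 54k + 63kn - 4k + 24 - 28n - kn + 6n - 7n²    [distributive law]
= 9k² - 58k + 62kn + 24 - 22n - 7n²    [combine like terms]

9k² - 58k + 62kn + 24 - 22n - 7n²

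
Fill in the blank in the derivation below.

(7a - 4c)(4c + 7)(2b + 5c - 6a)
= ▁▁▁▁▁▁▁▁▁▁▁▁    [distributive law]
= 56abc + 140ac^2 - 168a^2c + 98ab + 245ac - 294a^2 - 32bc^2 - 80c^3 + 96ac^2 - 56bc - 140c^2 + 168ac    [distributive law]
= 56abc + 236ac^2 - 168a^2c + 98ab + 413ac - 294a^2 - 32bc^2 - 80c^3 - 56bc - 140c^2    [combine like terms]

After distributive law, the bracketed line is:

(28ac + 49a - 16c^2 - 28c)(2b + 5c - 6a)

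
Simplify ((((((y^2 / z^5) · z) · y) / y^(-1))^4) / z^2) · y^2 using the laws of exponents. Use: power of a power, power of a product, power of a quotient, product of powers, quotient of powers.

y^18z^(-18)

((((((y^2 / z^5) · z) · y) / y^(-1))^4) / z^2) · y^2
= ((((((y^2 / z^5) · z) · y)^4) / ((y^(-1))^4)) / z^2) · y^2    [power of a quotient]
= ((((((y^2 / z^5) · z)^4) · (y^4)) / ((y^(-1))^4)) / z^2) · y^2    [power of a product]
= ((((((y^2 / z^5)^4) · (z^4)) · (y^4)) / ((y^(-1))^4)) / z^2) · y^2    [power of a product]
= (((((((y^2)^4) / ((z^5)^4)) · (z^4)) · (y^4)) / ((y^(-1))^4)) / z^2) · y^2    [power of a quotient]
= (((((y^8 / ((z^5)^4)) · (z^4)) · (y^4)) / ((y^(-1))^4)) / z^2) · y^2    [power of a power]
= (((((y^8 / z^20) · (z^4)) · (y^4)) / ((y^(-1))^4)) / z^2) · y^2    [power of a power]
= (((((y^8 / z^20) · z^4) · y^4) / y^(-4)) / z^2) · y^2    [power of a power]
= y^18z^(-18)    [quotient of powers; product of powers]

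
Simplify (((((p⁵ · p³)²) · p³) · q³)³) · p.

(((((p⁵ · p³)²) · p³) · q³)³) · p
= (((((p⁵ · p³)²) · p³)³) · ((q³)³)) · p    [power of a product]
= (((((p⁵ · p³)²)³) · ((p³)³)) · ((q³)³)) · p    [power of a product]
= ((((p⁵ · p³)⁶) · ((p³)³)) · ((q³)³)) · p    [power of a power]
= (((((p⁵)⁶) · ((p³)⁶)) · ((p³)³)) · ((q³)³)) · p    [power of a product]
= (((p³⁰ · ((p³)⁶)) · ((p³)³)) · ((q³)³)) · p    [power of a power]
= (((p³⁰ · p¹⁸) · ((p³)³)) · ((q³)³)) · p    [power of a power]
= ((p⁴⁸ · ((p³)³)) · ((q³)³)) · p    [product of powers]
= ((p⁴⁸ · p⁹) · ((q³)³)) · p    [power of a power]
= (p⁵⁷ · ((q³)³)) · p    [product of powers]
= (p⁵⁷ · q⁹) · p    [power of a power]
= p⁵⁸·q⁹    [product of powers]

p⁵⁸·q⁹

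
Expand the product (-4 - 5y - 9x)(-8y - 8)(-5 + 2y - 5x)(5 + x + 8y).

(-4 - 5y - 9x)(-8y - 8)(-5 + 2y - 5x)(5 + x + 8y)
= (32y + 32 + 40y² + 40y + 72xy + 72x)(-5 + 2y - 5x)(5 + x + 8y)    [distributive law]
= (72y + 32 + 40y² + 72xy + 72x)(-5 + 2y - 5x)(5 + x + 8y)    [combine like terms]
= (-360y + 144y² - 360xy - 160 + 64y - 160x - 200y² + 80y³ - 200xy² - 360xy + 144xy² - 360x²y - 360x + 144xy - 360x²)(5 + x + 8y)    [distributive law]
= (-296y - 56y² - 576xy - 160 - 520x + 80y³ - 56xy² - 360x²y - 360x²)(5 + x + 8y)    [combine like terms]
= -1480y - 296xy - 2368y² - 280y² - 56xy² - 448y³ - 2880xy - 576x²y - 4608xy² - 800 - 160x - 1280y - 2600x - 520x² - 4160xy + 400y³ + 80xy³ + 640y⁴ - 280xy² - 56x²y² - 448xy³ - 1800x²y - 360x³y - 2880x²y² - 1800x² - 360x³ - 2880x²y    [distributive law]
= -2760y - 7336xy - 2648y² - 4944xy² - 48y³ - 5256x²y - 800 - 2760x - 2320x² - 368xy³ + 640y⁴ - 2936x²y² - 360x³y - 360x³    [combine like terms]

-2760y - 7336xy - 2648y² - 4944xy² - 48y³ - 5256x²y - 800 - 2760x - 2320x² - 368xy³ + 640y⁴ - 2936x²y² - 360x³y - 360x³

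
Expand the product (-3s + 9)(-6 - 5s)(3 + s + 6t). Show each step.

(-3s + 9)(-6 - 5s)(3 + s + 6t)
= (18s + 15s^2 - 54 - 45s)(3 + s + 6t)    [distributive law]
= (-27s + 15s^2 - 54)(3 + s + 6t)    [combine like terms]
= -81s - 27s^2 - 162st + 45s^2 + 15s^3 + 90s^2t - 162 - 54s - 324t    [distributive law]
= -135s + 18s^2 - 162st + 15s^3 + 90s^2t - 162 - 324t    [combine like terms]

-135s + 18s^2 - 162st + 15s^3 + 90s^2t - 162 - 324t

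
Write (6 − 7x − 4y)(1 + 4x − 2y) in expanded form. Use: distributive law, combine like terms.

6 + 17x − 16y − 28x^2 − 2xy + 8y^2

(6 − 7x − 4y)(1 + 4x − 2y)
= 6 + 24x − 12y − 7x − 28x^2 + 14xy − 4y − 16xy + 8y^2    [distributive law]
= 6 + 17x − 16y − 28x^2 − 2xy + 8y^2    [combine like terms]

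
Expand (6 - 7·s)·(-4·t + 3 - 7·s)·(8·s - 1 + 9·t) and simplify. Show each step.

-787·s·t + 186·t - 216·t^2 + 207·s - 18 - 553·s^2 + 665·s^2·t + 252·s·t^2 + 392·s^3

(6 - 7·s)·(-4·t + 3 - 7·s)·(8·s - 1 + 9·t)
= (-24·t + 18 - 42·s + 28·s·t - 21·s + 49·s^2)·(8·s - 1 + 9·t)    [distributive law]
= (-24·t + 18 - 63·s + 28·s·t + 49·s^2)·(8·s - 1 + 9·t)    [combine like terms]
= -192·s·t + 24·t - 216·t^2 + 144·s - 18 + 162·t - 504·s^2 + 63·s - 567·s·t + 224·s^2·t - 28·s·t + 252·s·t^2 + 392·s^3 - 49·s^2 + 441·s^2·t    [distributive law]
= -787·s·t + 186·t - 216·t^2 + 207·s - 18 - 553·s^2 + 665·s^2·t + 252·s·t^2 + 392·s^3    [combine like terms]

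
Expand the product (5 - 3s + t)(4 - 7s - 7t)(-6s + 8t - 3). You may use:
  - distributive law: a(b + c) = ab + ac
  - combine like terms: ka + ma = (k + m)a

21s + 253t - 60 + 219s² - 232st - 227t² - 126s³ + 84s²t + 154st² - 56t³

(5 - 3s + t)(4 - 7s - 7t)(-6s + 8t - 3)
= (20 - 35s - 35t - 12s + 21s² + 21st + 4t - 7st - 7t²)(-6s + 8t - 3)    [distributive law]
= (20 - 47s - 31t + 21s² + 14st - 7t²)(-6s + 8t - 3)    [combine like terms]
= -120s + 160t - 60 + 282s² - 376st + 141s + 186st - 248t² + 93t - 126s³ + 168s²t - 63s² - 84s²t + 112st² - 42st + 42st² - 56t³ + 21t²    [distributive law]
= 21s + 253t - 60 + 219s² - 232st - 227t² - 126s³ + 84s²t + 154st² - 56t³    [combine like terms]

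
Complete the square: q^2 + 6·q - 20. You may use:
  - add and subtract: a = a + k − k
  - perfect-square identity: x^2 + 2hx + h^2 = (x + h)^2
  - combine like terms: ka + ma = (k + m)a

(q + 3)^2 - 29

q^2 + 6·q - 20
= q^2 + 6·q + 9 - 9 - 20    [add and subtract 9]
= (q + 3)^2 - 9 - 20    [perfect-square identity]
= (q + 3)^2 - 29    [combine constants]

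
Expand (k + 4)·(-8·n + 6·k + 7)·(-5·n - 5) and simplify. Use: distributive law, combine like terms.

40·k·n^2 - 115·k·n - 30·k^2·n - 30·k^2 - 155·k + 160·n^2 + 20·n - 140

(k + 4)·(-8·n + 6·k + 7)·(-5·n - 5)
= (-8·k·n + 6·k^2 + 7·k - 32·n + 24·k + 28)·(-5·n - 5)    [distributive law]
= (-8·k·n + 6·k^2 + 31·k - 32·n + 28)·(-5·n - 5)    [combine like terms]
= 40·k·n^2 + 40·k·n - 30·k^2·n - 30·k^2 - 155·k·n - 155·k + 160·n^2 + 160·n - 140·n - 140    [distributive law]
= 40·k·n^2 - 115·k·n - 30·k^2·n - 30·k^2 - 155·k + 160·n^2 + 20·n - 140    [combine like terms]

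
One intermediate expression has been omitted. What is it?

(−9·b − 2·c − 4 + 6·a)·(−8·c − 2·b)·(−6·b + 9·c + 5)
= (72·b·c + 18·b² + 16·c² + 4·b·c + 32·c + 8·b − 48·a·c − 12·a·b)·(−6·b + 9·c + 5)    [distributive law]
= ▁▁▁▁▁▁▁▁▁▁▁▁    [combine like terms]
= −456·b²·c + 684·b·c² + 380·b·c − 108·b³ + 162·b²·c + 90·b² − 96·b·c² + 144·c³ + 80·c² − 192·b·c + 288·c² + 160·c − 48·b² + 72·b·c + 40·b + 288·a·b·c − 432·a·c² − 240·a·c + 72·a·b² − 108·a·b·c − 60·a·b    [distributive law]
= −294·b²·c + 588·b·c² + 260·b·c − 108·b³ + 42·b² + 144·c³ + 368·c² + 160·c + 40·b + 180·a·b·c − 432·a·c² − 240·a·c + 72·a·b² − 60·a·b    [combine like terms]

After combine like terms, the bracketed line is:

(76·b·c + 18·b² + 16·c² + 32·c + 8·b − 48·a·c − 12·a·b)·(−6·b + 9·c + 5)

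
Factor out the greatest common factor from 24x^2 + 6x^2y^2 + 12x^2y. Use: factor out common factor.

24x^2 + 6x^2y^2 + 12x^2y
= 6(4x^2 + x^2y^2 + 2x^2y)    [factor out 6]
= 6x^2(4 + y^2 + 2y)    [factor out x^2]

6x^2(4 + y^2 + 2y)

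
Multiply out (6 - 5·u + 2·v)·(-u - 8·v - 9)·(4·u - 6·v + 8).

(6 - 5·u + 2·v)·(-u - 8·v - 9)·(4·u - 6·v + 8)
= (-6·u - 48·v - 54 + 5·u² + 40·u·v + 45·u - 2·u·v - 16·v² - 18·v)·(4·u - 6·v + 8)    [distributive law]
= (39·u - 66·v - 54 + 5·u² + 38·u·v - 16·v²)·(4·u - 6·v + 8)    [combine like terms]
= 156·u² - 234·u·v + 312·u - 264·u·v + 396·v² - 528·v - 216·u + 324·v - 432 + 20·u³ - 30·u²·v + 40·u² + 152·u²·v - 228·u·v² + 304·u·v - 64·u·v² + 96·v³ - 128·v²    [distributive law]
= 196·u² - 194·u·v + 96·u + 268·v² - 204·v - 432 + 20·u³ + 122·u²·v - 292·u·v² + 96·v³    [combine like terms]

196·u² - 194·u·v + 96·u + 268·v² - 204·v - 432 + 20·u³ + 122·u²·v - 292·u·v² + 96·v³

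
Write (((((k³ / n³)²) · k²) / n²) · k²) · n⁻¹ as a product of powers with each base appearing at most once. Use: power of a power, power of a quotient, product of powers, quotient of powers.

(((((k³ / n³)²) · k²) / n²) · k²) · n⁻¹
= ((((((k³)²) / ((n³)²)) · k²) / n²) · k²) · n⁻¹    [power of a quotient]
= ((((k⁶ / ((n³)²)) · k²) / n²) · k²) · n⁻¹    [power of a power]
= ((((k⁶ / n⁶) · k²) / n²) · k²) · n⁻¹    [power of a power]
= k¹⁰n⁻⁹    [quotient of powers; product of powers]

k¹⁰n⁻⁹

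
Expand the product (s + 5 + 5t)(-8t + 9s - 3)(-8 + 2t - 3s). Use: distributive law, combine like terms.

-47st + 194st² - 93s²t - 198s² - 27s³ - 291s + 410t + 210t² + 120 - 80t³

(s + 5 + 5t)(-8t + 9s - 3)(-8 + 2t - 3s)
= (-8st + 9s² - 3s - 40t + 45s - 15 - 40t² + 45st - 15t)(-8 + 2t - 3s)    [distributive law]
= (37st + 9s² + 42s - 55t - 15 - 40t²)(-8 + 2t - 3s)    [combine like terms]
= -296st + 74st² - 111s²t - 72s² + 18s²t - 27s³ - 336s + 84st - 126s² + 440t - 110t² + 165st + 120 - 30t + 45s + 320t² - 80t³ + 120st²    [distributive law]
= -47st + 194st² - 93s²t - 198s² - 27s³ - 291s + 410t + 210t² + 120 - 80t³    [combine like terms]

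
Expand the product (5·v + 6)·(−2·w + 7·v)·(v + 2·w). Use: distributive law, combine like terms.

(5·v + 6)·(−2·w + 7·v)·(v + 2·w)
= (−10·v·w + 35·v² − 12·w + 42·v)·(v + 2·w)    [distributive law]
= −10·v²·w − 20·v·w² + 35·v³ + 70·v²·w − 12·v·w − 24·w² + 42·v² + 84·v·w    [distributive law]
= 60·v²·w − 20·v·w² + 35·v³ + 72·v·w − 24·w² + 42·v²    [combine like terms]

60·v²·w − 20·v·w² + 35·v³ + 72·v·w − 24·w² + 42·v²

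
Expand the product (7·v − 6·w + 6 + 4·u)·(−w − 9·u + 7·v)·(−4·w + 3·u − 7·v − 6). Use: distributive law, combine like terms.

(7·v − 6·w + 6 + 4·u)·(−w − 9·u + 7·v)·(−4·w + 3·u − 7·v − 6)
= (−7·v·w − 63·u·v + 49·v^2 + 6·w^2 + 54·u·w − 42·v·w − 6·w − 54·u + 42·v − 4·u·w − 36·u^2 + 28·u·v)·(−4·w + 3·u − 7·v − 6)    [distributive law]
= (−49·v·w − 35·u·v + 49·v^2 + 6·w^2 + 50·u·w − 6·w − 54·u + 42·v − 36·u^2)·(−4·w + 3·u − 7·v − 6)    [combine like terms]
= 196·v·w^2 − 147·u·v·w + 343·v^2·w + 294·v·w + 140·u·v·w − 105·u^2·v + 245·u·v^2 + 210·u·v − 196·v^2·w + 147·u·v^2 − 343·v^3 − 294·v^2 − 24·w^3 + 18·u·w^2 − 42·v·w^2 − 36·w^2 − 200·u·w^2 + 150·u^2·w − 350·u·v·w − 300·u·w + 24·w^2 − 18·u·w + 42·v·w + 36·w + 216·u·w − 162·u^2 + 378·u·v + 324·u − 168·v·w + 126·u·v − 294·v^2 − 252·v + 144·u^2·w − 108·u^3 + 252·u^2·v + 216·u^2    [distributive law]
= 154·v·w^2 − 357·u·v·w + 147·v^2·w + 168·v·w + 147·u^2·v + 392·u·v^2 + 714·u·v − 343·v^3 − 588·v^2 − 24·w^3 − 182·u·w^2 − 12·w^2 + 294·u^2·w − 102·u·w + 36·w + 54·u^2 + 324·u − 252·v − 108·u^3    [combine like terms]

154·v·w^2 − 357·u·v·w + 147·v^2·w + 168·v·w + 147·u^2·v + 392·u·v^2 + 714·u·v − 343·v^3 − 588·v^2 − 24·w^3 − 182·u·w^2 − 12·w^2 + 294·u^2·w − 102·u·w + 36·w + 54·u^2 + 324·u − 252·v − 108·u^3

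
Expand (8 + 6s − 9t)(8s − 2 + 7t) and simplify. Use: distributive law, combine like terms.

52s − 16 + 74t + 48s² − 30st − 63t²

(8 + 6s − 9t)(8s − 2 + 7t)
= 64s − 16 + 56t + 48s² − 12s + 42st − 72st + 18t − 63t²    [distributive law]
= 52s − 16 + 74t + 48s² − 30st − 63t²    [combine like terms]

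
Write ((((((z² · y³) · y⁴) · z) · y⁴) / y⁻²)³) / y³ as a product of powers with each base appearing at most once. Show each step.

y³⁶·z⁹

((((((z² · y³) · y⁴) · z) · y⁴) / y⁻²)³) / y³
= ((((((z² · y³) · y⁴) · z) · y⁴)³) / ((y⁻²)³)) / y³    [power of a quotient]
= ((((((z² · y³) · y⁴) · z)³) · ((y⁴)³)) / ((y⁻²)³)) / y³    [power of a product]
= ((((((z² · y³) · y⁴)³) · (z³)) · ((y⁴)³)) / ((y⁻²)³)) / y³    [power of a product]
= ((((((z² · y³)³) · ((y⁴)³)) · (z³)) · ((y⁴)³)) / ((y⁻²)³)) / y³    [power of a product]
= (((((((z²)³) · ((y³)³)) · ((y⁴)³)) · (z³)) · ((y⁴)³)) / ((y⁻²)³)) / y³    [power of a product]
= (((((z⁶ · ((y³)³)) · ((y⁴)³)) · (z³)) · ((y⁴)³)) / ((y⁻²)³)) / y³    [power of a power]
= (((((z⁶ · y⁹) · ((y⁴)³)) · (z³)) · ((y⁴)³)) / ((y⁻²)³)) / y³    [power of a power]
= (((((z⁶ · y⁹) · y¹²) · (z³)) · ((y⁴)³)) / ((y⁻²)³)) / y³    [power of a power]
= (((((z⁶ · y⁹) · y¹²) · z³) · y¹²) / ((y⁻²)³)) / y³    [power of a power]
= (((((z⁶ · y⁹) · y¹²) · z³) · y¹²) / y⁻⁶) / y³    [power of a power]
= y³⁶·z⁹    [quotient of powers; product of powers]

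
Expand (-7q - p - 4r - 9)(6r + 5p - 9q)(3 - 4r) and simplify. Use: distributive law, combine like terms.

-342qr + 24qr² - 78pq + 104pqr + 189q² - 252q²r + 102pr + 104pr² - 15p² + 20p²r + 144r² + 96r³ - 162r - 135p + 243q

(-7q - p - 4r - 9)(6r + 5p - 9q)(3 - 4r)
= (-42qr - 35pq + 63q² - 6pr - 5p² + 9pq - 24r² - 20pr + 36qr - 54r - 45p + 81q)(3 - 4r)    [distributive law]
= (-6qr - 26pq + 63q² - 26pr - 5p² - 24r² - 54r - 45p + 81q)(3 - 4r)    [combine like terms]
= -18qr + 24qr² - 78pq + 104pqr + 189q² - 252q²r - 78pr + 104pr² - 15p² + 20p²r - 72r² + 96r³ - 162r + 216r² - 135p + 180pr + 243q - 324qr    [distributive law]
= -342qr + 24qr² - 78pq + 104pqr + 189q² - 252q²r + 102pr + 104pr² - 15p² + 20p²r + 144r² + 96r³ - 162r - 135p + 243q    [combine like terms]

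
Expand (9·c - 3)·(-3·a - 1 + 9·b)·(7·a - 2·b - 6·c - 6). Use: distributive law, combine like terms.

(9·c - 3)·(-3·a - 1 + 9·b)·(7·a - 2·b - 6·c - 6)
= (-27·a·c - 9·c + 81·b·c + 9·a + 3 - 27·b)·(7·a - 2·b - 6·c - 6)    [distributive law]
= -189·a^2·c + 54·a·b·c + 162·a·c^2 + 162·a·c - 63·a·c + 18·b·c + 54·c^2 + 54·c + 567·a·b·c - 162·b^2·c - 486·b·c^2 - 486·b·c + 63·a^2 - 18·a·b - 54·a·c - 54·a + 21·a - 6·b - 18·c - 18 - 189·a·b + 54·b^2 + 162·b·c + 162·b    [distributive law]
= -189·a^2·c + 621·a·b·c + 162·a·c^2 + 45·a·c - 306·b·c + 54·c^2 + 36·c - 162·b^2·c - 486·b·c^2 + 63·a^2 - 207·a·b - 33·a + 156·b - 18 + 54·b^2    [combine like terms]

-189·a^2·c + 621·a·b·c + 162·a·c^2 + 45·a·c - 306·b·c + 54·c^2 + 36·c - 162·b^2·c - 486·b·c^2 + 63·a^2 - 207·a·b - 33·a + 156·b - 18 + 54·b^2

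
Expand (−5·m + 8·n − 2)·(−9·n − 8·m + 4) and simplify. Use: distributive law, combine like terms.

−19·m·n + 40·m^2 − 4·m − 72·n^2 + 50·n − 8

(−5·m + 8·n − 2)·(−9·n − 8·m + 4)
= 45·m·n + 40·m^2 − 20·m − 72·n^2 − 64·m·n + 32·n + 18·n + 16·m − 8    [distributive law]
= −19·m·n + 40·m^2 − 4·m − 72·n^2 + 50·n − 8    [combine like terms]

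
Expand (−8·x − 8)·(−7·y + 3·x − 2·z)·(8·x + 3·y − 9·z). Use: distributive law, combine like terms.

(−8·x − 8)·(−7·y + 3·x − 2·z)·(8·x + 3·y − 9·z)
= (56·x·y − 24·x^2 + 16·x·z + 56·y − 24·x + 16·z)·(8·x + 3·y − 9·z)    [distributive law]
= 448·x^2·y + 168·x·y^2 − 504·x·y·z − 192·x^3 − 72·x^2·y + 216·x^2·z + 128·x^2·z + 48·x·y·z − 144·x·z^2 + 448·x·y + 168·y^2 − 504·y·z − 192·x^2 − 72·x·y + 216·x·z + 128·x·z + 48·y·z − 144·z^2    [distributive law]
= 376·x^2·y + 168·x·y^2 − 456·x·y·z − 192·x^3 + 344·x^2·z − 144·x·z^2 + 376·x·y + 168·y^2 − 456·y·z − 192·x^2 + 344·x·z − 144·z^2    [combine like terms]

376·x^2·y + 168·x·y^2 − 456·x·y·z − 192·x^3 + 344·x^2·z − 144·x·z^2 + 376·x·y + 168·y^2 − 456·y·z − 192·x^2 + 344·x·z − 144·z^2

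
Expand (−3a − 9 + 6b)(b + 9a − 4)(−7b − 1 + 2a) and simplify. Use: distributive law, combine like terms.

−345ab^2 + 366ab + 291a^2b − 111a^2 − 54a^3 + 141a + 225b^2 − 219b − 36 − 42b^3

(−3a − 9 + 6b)(b + 9a − 4)(−7b − 1 + 2a)
= (−3ab − 27a^2 + 12a − 9b − 81a + 36 + 6b^2 + 54ab − 24b)(−7b − 1 + 2a)    [distributive law]
= (51ab − 27a^2 − 69a − 33b + 36 + 6b^2)(−7b − 1 + 2a)    [combine like terms]
= −357ab^2 − 51ab + 102a^2b + 189a^2b + 27a^2 − 54a^3 + 483ab + 69a − 138a^2 + 231b^2 + 33b − 66ab − 252b − 36 + 72a − 42b^3 − 6b^2 + 12ab^2    [distributive law]
= −345ab^2 + 366ab + 291a^2b − 111a^2 − 54a^3 + 141a + 225b^2 − 219b − 36 − 42b^3    [combine like terms]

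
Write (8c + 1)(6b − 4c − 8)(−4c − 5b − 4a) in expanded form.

−32bc^2 − 240b^2c − 192abc + 128c^3 + 128ac^2 + 272c^2 + 316bc + 272ac − 30b^2 − 24ab + 32c + 40b + 32a

(8c + 1)(6b − 4c − 8)(−4c − 5b − 4a)
= (48bc − 32c^2 − 64c + 6b − 4c − 8)(−4c − 5b − 4a)    [distributive law]
= (48bc − 32c^2 − 68c + 6b − 8)(−4c − 5b − 4a)    [combine like terms]
= −192bc^2 − 240b^2c − 192abc + 128c^3 + 160bc^2 + 128ac^2 + 272c^2 + 340bc + 272ac − 24bc − 30b^2 − 24ab + 32c + 40b + 32a    [distributive law]
= −32bc^2 − 240b^2c − 192abc + 128c^3 + 128ac^2 + 272c^2 + 316bc + 272ac − 30b^2 − 24ab + 32c + 40b + 32a    [combine like terms]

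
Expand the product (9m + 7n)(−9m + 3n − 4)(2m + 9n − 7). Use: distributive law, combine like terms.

(9m + 7n)(−9m + 3n − 4)(2m + 9n − 7)
= (−81m² + 27mn − 36m − 63mn + 21n² − 28n)(2m + 9n − 7)    [distributive law]
= (−81m² − 36mn − 36m + 21n² − 28n)(2m + 9n − 7)    [combine like terms]
= −162m³ − 729m²n + 567m² − 72m²n − 324mn² + 252mn − 72m² − 324mn + 252m + 42mn² + 189n³ − 147n² − 56mn − 252n² + 196n    [distributive law]
= −162m³ − 801m²n + 495m² − 282mn² − 128mn + 252m + 189n³ − 399n² + 196n    [combine like terms]

−162m³ − 801m²n + 495m² − 282mn² − 128mn + 252m + 189n³ − 399n² + 196n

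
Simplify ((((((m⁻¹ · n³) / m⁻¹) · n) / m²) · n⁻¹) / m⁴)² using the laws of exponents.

m⁻¹²·n⁶

((((((m⁻¹ · n³) / m⁻¹) · n) / m²) · n⁻¹) / m⁴)²
= ((((((m⁻¹ · n³) / m⁻¹) · n) / m²) · n⁻¹)²) / ((m⁴)²)    [power of a quotient]
= ((((((m⁻¹ · n³) / m⁻¹) · n) / m²)²) · ((n⁻¹)²)) / ((m⁴)²)    [power of a product]
= ((((((m⁻¹ · n³) / m⁻¹) · n)²) / ((m²)²)) · ((n⁻¹)²)) / ((m⁴)²)    [power of a quotient]
= ((((((m⁻¹ · n³) / m⁻¹)²) · (n²)) / ((m²)²)) · ((n⁻¹)²)) / ((m⁴)²)    [power of a product]
= ((((((m⁻¹ · n³)²) / ((m⁻¹)²)) · (n²)) / ((m²)²)) · ((n⁻¹)²)) / ((m⁴)²)    [power of a quotient]
= (((((((m⁻¹)²) · ((n³)²)) / ((m⁻¹)²)) · (n²)) / ((m²)²)) · ((n⁻¹)²)) / ((m⁴)²)    [power of a product]
= (((((m⁻² · ((n³)²)) / ((m⁻¹)²)) · (n²)) / ((m²)²)) · ((n⁻¹)²)) / ((m⁴)²)    [power of a power]
= (((((m⁻² · n⁶) / ((m⁻¹)²)) · (n²)) / ((m²)²)) · ((n⁻¹)²)) / ((m⁴)²)    [power of a power]
= (((((m⁻² · n⁶) / m⁻²) · (n²)) / ((m²)²)) · ((n⁻¹)²)) / ((m⁴)²)    [power of a power]
= (((((m⁻² · n⁶) / m⁻²) · n²) / m⁴) · ((n⁻¹)²)) / ((m⁴)²)    [power of a power]
= (((((m⁻² · n⁶) / m⁻²) · n²) / m⁴) · n⁻²) / ((m⁴)²)    [power of a power]
= (((((m⁻² · n⁶) / m⁻²) · n²) / m⁴) · n⁻²) / m⁸    [power of a power]
= m⁻¹²·n⁶    [quotient of powers; product of powers]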